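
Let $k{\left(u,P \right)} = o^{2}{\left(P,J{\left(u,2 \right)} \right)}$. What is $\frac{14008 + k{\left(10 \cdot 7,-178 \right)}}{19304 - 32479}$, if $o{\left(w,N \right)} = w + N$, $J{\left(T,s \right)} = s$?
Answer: $- \frac{44984}{13175} \approx -3.4143$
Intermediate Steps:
$o{\left(w,N \right)} = N + w$
$k{\left(u,P \right)} = \left(2 + P\right)^{2}$
$\frac{14008 + k{\left(10 \cdot 7,-178 \right)}}{19304 - 32479} = \frac{14008 + \left(2 - 178\right)^{2}}{19304 - 32479} = \frac{14008 + \left(-176\right)^{2}}{-13175} = \left(14008 + 30976\right) \left(- \frac{1}{13175}\right) = 44984 \left(- \frac{1}{13175}\right) = - \frac{44984}{13175}$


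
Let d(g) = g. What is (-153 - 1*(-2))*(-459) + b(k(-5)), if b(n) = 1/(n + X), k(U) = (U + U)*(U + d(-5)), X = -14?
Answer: 5960575/86 ≈ 69309.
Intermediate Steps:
k(U) = 2*U*(-5 + U) (k(U) = (U + U)*(U - 5) = (2*U)*(-5 + U) = 2*U*(-5 + U))
b(n) = 1/(-14 + n) (b(n) = 1/(n - 14) = 1/(-14 + n))
(-153 - 1*(-2))*(-459) + b(k(-5)) = (-153 - 1*(-2))*(-459) + 1/(-14 + 2*(-5)*(-5 - 5)) = (-153 + 2)*(-459) + 1/(-14 + 2*(-5)*(-10)) = -151*(-459) + 1/(-14 + 100) = 69309 + 1/86 = 5960575/86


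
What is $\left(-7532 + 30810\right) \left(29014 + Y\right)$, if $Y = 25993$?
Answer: $1280452946$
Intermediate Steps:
$\left(-7532 + 30810\right) \left(29014 + Y\right) = \left(-7532 + 30810\right) \left(29014 + 25993\right) = 23278 \cdot 55007 = 1280452946$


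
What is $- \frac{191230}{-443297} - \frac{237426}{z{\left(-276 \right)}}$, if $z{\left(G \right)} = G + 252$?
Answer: $\frac{17542470507}{1773188} \approx 9893.2$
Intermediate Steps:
$z{\left(G \right)} = 252 + G$
$- \frac{191230}{-443297} - \frac{237426}{z{\left(-276 \right)}} = - \frac{191230}{-443297} - \frac{237426}{252 - 276} = \left(-191230\right) \left(- \frac{1}{443297}\right) - \frac{237426}{-24} = \frac{191230}{443297} - - \frac{39571}{4} = \frac{191230}{443297} + \frac{39571}{4} = \frac{17542470507}{1773188}$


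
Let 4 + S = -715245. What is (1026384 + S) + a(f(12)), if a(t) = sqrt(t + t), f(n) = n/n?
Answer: 311135 + sqrt(2) ≈ 3.1114e+5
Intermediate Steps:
S = -715249 (S = -4 - 715245 = -715249)
f(n) = 1
a(t) = sqrt(2)*sqrt(t) (a(t) = sqrt(2*t) = sqrt(2)*sqrt(t))
(1026384 + S) + a(f(12)) = (1026384 - 715249) + sqrt(2)*sqrt(1) = 311135 + sqrt(2)*1 = 311135 + sqrt(2)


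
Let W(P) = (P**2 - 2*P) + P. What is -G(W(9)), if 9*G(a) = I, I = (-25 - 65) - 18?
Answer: 12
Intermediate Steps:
I = -108 (I = -90 - 18 = -108)
W(P) = P**2 - P
G(a) = -12 (G(a) = (1/9)*(-108) = -12)
-G(W(9)) = -1*(-12) = 12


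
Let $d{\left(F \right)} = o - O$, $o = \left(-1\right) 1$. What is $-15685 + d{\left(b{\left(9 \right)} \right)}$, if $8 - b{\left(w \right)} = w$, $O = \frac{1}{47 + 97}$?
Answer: $- \frac{2258785}{144} \approx -15686.0$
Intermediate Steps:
$O = \frac{1}{144} \approx 0.0069444$
$b{\left(w \right)} = 8 - w$
$o = -1$
$d{\left(F \right)} = - \frac{145}{144}$ ($d{\left(F \right)} = -1 - \frac{1}{144} = - \frac{145}{144}$)
$-15685 + d{\left(b{\left(9 \right)} \right)} = -15685 - \frac{145}{144} = - \frac{2258785}{144}$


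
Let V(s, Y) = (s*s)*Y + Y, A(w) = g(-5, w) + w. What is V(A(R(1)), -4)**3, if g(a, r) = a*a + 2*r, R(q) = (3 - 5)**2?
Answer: -164566592000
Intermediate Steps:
R(q) = 4 (R(q) = (-2)**2 = 4)
g(a, r) = a**2 + 2*r
A(w) = 25 + 3*w (A(w) = ((-5)**2 + 2*w) + w = (25 + 2*w) + w = 25 + 3*w)
V(s, Y) = Y + Y*s**2 (V(s, Y) = s**2*Y + Y = Y*s**2 + Y = Y + Y*s**2)
V(A(R(1)), -4)**3 = (-4*(1 + (25 + 3*4)**2))**3 = (-4*(1 + (25 + 12)**2))**3 = (-4*(1 + 37**2))**3 = (-4*(1 + 1369))**3 = (-4*1370)**3 = (-5480)**3 = -164566592000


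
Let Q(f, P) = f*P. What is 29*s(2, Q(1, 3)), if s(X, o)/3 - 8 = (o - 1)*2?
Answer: 1044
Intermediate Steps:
Q(f, P) = P*f
s(X, o) = 18 + 6*o (s(X, o) = 24 + 3*((o - 1)*2) = 24 + 3*((-1 + o)*2) = 24 + 3*(-2 + 2*o) = 24 + (-6 + 6*o) = 18 + 6*o)
29*s(2, Q(1, 3)) = 29*(18 + 6*(3*1)) = 29*(18 + 6*3) = 29*(18 + 18) = 29*36 = 1044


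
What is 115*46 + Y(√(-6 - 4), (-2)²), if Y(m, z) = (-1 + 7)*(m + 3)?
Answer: 5308 + 6*I*√10 ≈ 5308.0 + 18.974*I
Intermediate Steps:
Y(m, z) = 18 + 6*m (Y(m, z) = 6*(3 + m) = 18 + 6*m)
115*46 + Y(√(-6 - 4), (-2)²) = 115*46 + (18 + 6*√(-6 - 4)) = 5290 + (18 + 6*√(-10)) = 5290 + (18 + 6*(I*√10)) = 5290 + (18 + 6*I*√10) = 5308 + 6*I*√10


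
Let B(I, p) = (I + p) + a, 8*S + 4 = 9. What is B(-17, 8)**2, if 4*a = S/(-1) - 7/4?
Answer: 94249/1024 ≈ 92.040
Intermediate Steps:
S = 5/8 (S = -1/2 + (1/8)*9 = -1/2 + 9/8 = 5/8 ≈ 0.62500)
a = -19/32 (a = ((5/8)/(-1) - 7/4)/4 = ((5/8)*(-1) - 7*1/4)/4 = (-5/8 - 7/4)/4 = (1/4)*(-19/8) = -19/32 ≈ -0.59375)
B(I, p) = -19/32 + I + p (B(I, p) = (I + p) - 19/32 = -19/32 + I + p)
B(-17, 8)**2 = (-19/32 - 17 + 8)**2 = (-307/32)**2 = 94249/1024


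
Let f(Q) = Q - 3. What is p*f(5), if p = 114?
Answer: 228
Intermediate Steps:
f(Q) = -3 + Q
p*f(5) = 114*(-3 + 5) = 114*2 = 228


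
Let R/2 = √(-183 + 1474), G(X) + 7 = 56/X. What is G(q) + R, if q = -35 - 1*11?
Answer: -189/23 + 2*√1291 ≈ 63.644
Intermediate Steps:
q = -46 (q = -35 - 11 = -46)
G(X) = -7 + 56/X
R = 2*√1291 (R = 2*√(-183 + 1474) = 2*√1291 ≈ 71.861)
G(q) + R = (-7 + 56/(-46)) + 2*√1291 = (-7 + 56*(-1/46)) + 2*√1291 = (-7 - 28/23) + 2*√1291 = -189/23 + 2*√1291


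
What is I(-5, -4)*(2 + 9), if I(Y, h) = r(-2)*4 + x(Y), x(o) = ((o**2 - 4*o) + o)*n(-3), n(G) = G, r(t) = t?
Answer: -1408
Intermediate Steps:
x(o) = -3*o**2 + 9*o (x(o) = ((o**2 - 4*o) + o)*(-3) = (o**2 - 3*o)*(-3) = -3*o**2 + 9*o)
I(Y, h) = -8 + 3*Y*(3 - Y) (I(Y, h) = -2*4 + 3*Y*(3 - Y) = -8 + 3*Y*(3 - Y))
I(-5, -4)*(2 + 9) = (-8 - 3*(-5)*(-3 - 5))*(2 + 9) = (-8 - 3*(-5)*(-8))*11 = (-8 - 120)*11 = -128*11 = -1408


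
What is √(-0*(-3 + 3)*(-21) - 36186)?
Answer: I*√36186 ≈ 190.23*I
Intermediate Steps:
√(-0*(-3 + 3)*(-21) - 36186) = √(-0*0*(-21) - 36186) = √(-1*0*(-21) - 36186) = √(0*(-21) - 36186) = √(0 - 36186) = √(-36186) = I*√36186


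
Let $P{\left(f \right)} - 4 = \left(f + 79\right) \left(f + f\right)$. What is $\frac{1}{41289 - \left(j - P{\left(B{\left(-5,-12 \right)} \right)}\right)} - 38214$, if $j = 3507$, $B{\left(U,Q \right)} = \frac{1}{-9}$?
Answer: $- \frac{116906026563}{3059246} \approx -38214.0$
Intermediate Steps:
$B{\left(U,Q \right)} = - \frac{1}{9}$
$P{\left(f \right)} = 4 + 2 f \left(79 + f\right)$ ($P{\left(f \right)} = 4 + \left(f + 79\right) \left(f + f\right) = 4 + \left(79 + f\right) 2 f = 4 + 2 f \left(79 + f\right)$)
$\frac{1}{41289 - \left(j - P{\left(B{\left(-5,-12 \right)} \right)}\right)} - 38214 = \frac{1}{41289 + \left(\left(4 + 2 \left(- \frac{1}{9}\right)^{2} + 158 \left(- \frac{1}{9}\right)\right) - 3507\right)} - 38214 = \frac{1}{41289 + \left(\left(4 + 2 \cdot \frac{1}{81} - \frac{158}{9}\right) - 3507\right)} - 38214 = \frac{1}{41289 + \left(\left(4 + \frac{2}{81} - \frac{158}{9}\right) - 3507\right)} - 38214 = \frac{1}{41289 - \frac{285163}{81}} - 38214 = \frac{1}{\frac{3059246}{81}} - 38214 = \frac{81}{3059246} - 38214 = - \frac{116906026563}{3059246}$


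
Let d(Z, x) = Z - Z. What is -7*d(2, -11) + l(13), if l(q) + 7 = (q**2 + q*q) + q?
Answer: 344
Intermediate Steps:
d(Z, x) = 0
l(q) = -7 + q + 2*q**2 (l(q) = -7 + ((q**2 + q*q) + q) = -7 + ((q**2 + q**2) + q) = -7 + (2*q**2 + q) = -7 + (q + 2*q**2) = -7 + q + 2*q**2)
-7*d(2, -11) + l(13) = -7*0 + (-7 + 13 + 2*13**2) = 0 + (-7 + 13 + 2*169) = 0 + (-7 + 13 + 338) = 0 + 344 = 344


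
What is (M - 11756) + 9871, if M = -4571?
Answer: -6456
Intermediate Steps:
(M - 11756) + 9871 = (-4571 - 11756) + 9871 = -16327 + 9871 = -6456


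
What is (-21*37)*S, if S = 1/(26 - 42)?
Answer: 777/16 ≈ 48.563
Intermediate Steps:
S = -1/16 (S = 1/(-16) = -1/16 ≈ -0.062500)
(-21*37)*S = -21*37*(-1/16) = -777*(-1/16) = 777/16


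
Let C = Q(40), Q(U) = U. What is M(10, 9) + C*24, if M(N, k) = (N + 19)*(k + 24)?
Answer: 1917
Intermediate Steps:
M(N, k) = (19 + N)*(24 + k)
C = 40
M(10, 9) + C*24 = (456 + 19*9 + 24*10 + 10*9) + 40*24 = (456 + 171 + 240 + 90) + 960 = 957 + 960 = 1917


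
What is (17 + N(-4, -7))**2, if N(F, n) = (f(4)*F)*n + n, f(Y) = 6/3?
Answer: 4356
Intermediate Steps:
f(Y) = 2 (f(Y) = 6*(1/3) = 2)
N(F, n) = n + 2*F*n (N(F, n) = (2*F)*n + n = 2*F*n + n = n + 2*F*n)
(17 + N(-4, -7))**2 = (17 - 7*(1 + 2*(-4)))**2 = (17 - 7*(1 - 8))**2 = (17 - 7*(-7))**2 = (17 + 49)**2 = 66**2 = 4356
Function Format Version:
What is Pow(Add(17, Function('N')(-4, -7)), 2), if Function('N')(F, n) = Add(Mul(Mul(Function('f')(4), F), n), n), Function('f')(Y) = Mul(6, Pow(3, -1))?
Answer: 4356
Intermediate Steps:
Function('f')(Y) = 2 (Function('f')(Y) = Mul(6, Rational(1, 3)) = 2)
Function('N')(F, n) = Add(n, Mul(2, F, n)) (Function('N')(F, n) = Add(Mul(Mul(2, F), n), n) = Add(Mul(2, F, n), n) = Add(n, Mul(2, F, n)))
Pow(Add(17, Function('N')(-4, -7)), 2) = Pow(Add(17, Mul(-7, Add(1, Mul(2, -4)))), 2) = Pow(Add(17, Mul(-7, Add(1, -8))), 2) = Pow(Add(17, Mul(-7, -7)), 2) = Pow(Add(17, 49), 2) = Pow(66, 2) = 4356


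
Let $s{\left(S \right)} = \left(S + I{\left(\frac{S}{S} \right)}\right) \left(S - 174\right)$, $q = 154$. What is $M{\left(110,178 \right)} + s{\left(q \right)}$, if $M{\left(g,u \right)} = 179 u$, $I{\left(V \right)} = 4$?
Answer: $28702$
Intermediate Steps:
$s{\left(S \right)} = \left(-174 + S\right) \left(4 + S\right)$ ($s{\left(S \right)} = \left(S + 4\right) \left(S - 174\right) = \left(4 + S\right) \left(-174 + S\right) = \left(-174 + S\right) \left(4 + S\right)$)
$M{\left(110,178 \right)} + s{\left(q \right)} = 179 \cdot 178 - \left(26876 - 23716\right) = 31862 - 3160 = 28702$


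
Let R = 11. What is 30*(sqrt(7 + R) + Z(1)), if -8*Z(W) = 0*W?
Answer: 90*sqrt(2) ≈ 127.28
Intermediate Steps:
Z(W) = 0 (Z(W) = -0*W = -1/8*0 = 0)
30*(sqrt(7 + R) + Z(1)) = 30*(sqrt(7 + 11) + 0) = 30*(sqrt(18) + 0) = 30*(3*sqrt(2) + 0) = 30*(3*sqrt(2)) = 90*sqrt(2)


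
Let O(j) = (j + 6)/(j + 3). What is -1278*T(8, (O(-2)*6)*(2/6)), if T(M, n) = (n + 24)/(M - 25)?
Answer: 40896/17 ≈ 2405.6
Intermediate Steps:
O(j) = (6 + j)/(3 + j)
T(M, n) = (24 + n)/(-25 + M)
-1278*T(8, (O(-2)*6)*(2/6)) = -1278*(24 + (((6 - 2)/(3 - 2))*6)*(2/6))/(-25 + 8) = -1278*(24 + ((4/1)*6)*(2*(⅙)))/(-17) = -(-1278)*(24 + ((1*4)*6)*(⅓))/17 = -(-1278)*(24 + (4*6)*(⅓))/17 = -(-1278)*(24 + 24*(⅓))/17 = -(-1278)*(24 + 8)/17 = -(-1278)*32/17 = -1278*(-32/17) = 40896/17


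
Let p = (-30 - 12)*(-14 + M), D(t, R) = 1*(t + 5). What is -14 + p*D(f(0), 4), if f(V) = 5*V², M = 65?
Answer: -10724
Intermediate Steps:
D(t, R) = 5 + t (D(t, R) = 1*(5 + t) = 5 + t)
p = -2142 (p = (-30 - 12)*(-14 + 65) = -42*51 = -2142)
-14 + p*D(f(0), 4) = -14 - 2142*(5 + 5*0²) = -14 - 2142*(5 + 5*0) = -14 - 2142*(5 + 0) = -14 - 2142*5 = -14 - 10710 = -10724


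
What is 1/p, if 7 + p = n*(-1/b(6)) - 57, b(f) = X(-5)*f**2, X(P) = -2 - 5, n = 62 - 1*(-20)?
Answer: -126/8023 ≈ -0.015705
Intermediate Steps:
n = 82 (n = 62 + 20 = 82)
X(P) = -7
b(f) = -7*f**2
p = -8023/126 (p = -7 + (82*(-1/((-7*6**2))) - 57) = -7 + (82*(-1/((-7*36))) - 57) = -7 + (82*(-1/(-252)) - 57) = -7 + (82*(-1*(-1/252)) - 57) = -7 + (82*(1/252) - 57) = -7 + (41/126 - 57) = -7 - 7141/126 = -8023/126 ≈ -63.675)
1/p = 1/(-8023/126) = -126/8023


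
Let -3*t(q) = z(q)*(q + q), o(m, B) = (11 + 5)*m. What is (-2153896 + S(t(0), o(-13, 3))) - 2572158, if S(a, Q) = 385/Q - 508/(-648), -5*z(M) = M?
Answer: -79624575769/16848 ≈ -4.7261e+6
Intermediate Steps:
z(M) = -M/5
o(m, B) = 16*m
t(q) = 2*q**2/15 (t(q) = -(-q/5)*(q + q)/3 = -(-q/5)*2*q/3 = -(-2)*q**2/15 = 2*q**2/15)
S(a, Q) = 127/162 + 385/Q (S(a, Q) = 385/Q - 508*(-1/648) = 385/Q + 127/162 = 127/162 + 385/Q)
(-2153896 + S(t(0), o(-13, 3))) - 2572158 = (-2153896 + (127/162 + 385/((16*(-13))))) - 2572158 = (-2153896 + (127/162 + 385/(-208))) - 2572158 = (-2153896 + (127/162 + 385*(-1/208))) - 2572158 = (-2153896 + (127/162 - 385/208)) - 2572158 = (-2153896 - 17977/16848) - 2572158 = -36288857785/16848 - 2572158 = -79624575769/16848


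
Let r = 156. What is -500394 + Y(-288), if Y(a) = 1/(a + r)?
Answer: -66052009/132 ≈ -5.0039e+5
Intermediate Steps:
Y(a) = 1/(156 + a) (Y(a) = 1/(a + 156) = 1/(156 + a))
-500394 + Y(-288) = -500394 + 1/(156 - 288) = -500394 + 1/(-132) = -500394 - 1/132 = -66052009/132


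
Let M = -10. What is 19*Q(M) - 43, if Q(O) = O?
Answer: -233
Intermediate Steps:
19*Q(M) - 43 = 19*(-10) - 43 = -190 - 43 = -233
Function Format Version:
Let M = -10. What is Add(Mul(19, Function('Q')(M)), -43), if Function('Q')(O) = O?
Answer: -233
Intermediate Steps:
Add(Mul(19, Function('Q')(M)), -43) = Add(Mul(19, -10), -43) = Add(-190, -43) = -233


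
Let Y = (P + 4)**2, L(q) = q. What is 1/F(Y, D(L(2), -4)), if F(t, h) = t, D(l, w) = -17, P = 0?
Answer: 1/16 ≈ 0.062500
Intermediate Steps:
Y = 16 (Y = (0 + 4)**2 = 4**2 = 16)
1/F(Y, D(L(2), -4)) = 1/16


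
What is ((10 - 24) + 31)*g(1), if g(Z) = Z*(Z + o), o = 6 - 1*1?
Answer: 102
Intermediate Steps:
o = 5 (o = 6 - 1 = 5)
g(Z) = Z*(5 + Z) (g(Z) = Z*(Z + 5) = Z*(5 + Z))
((10 - 24) + 31)*g(1) = ((10 - 24) + 31)*(1*(5 + 1)) = (-14 + 31)*(1*6) = 17*6 = 102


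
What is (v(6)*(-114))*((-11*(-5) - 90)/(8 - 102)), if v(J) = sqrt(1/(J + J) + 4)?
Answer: -4655*sqrt(3)/94 ≈ -85.773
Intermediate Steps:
v(J) = sqrt(4 + 1/(2*J)) (v(J) = sqrt(1/(2*J) + 4) = sqrt(4 + 1/(2*J)))
(v(6)*(-114))*((-11*(-5) - 90)/(8 - 102)) = ((sqrt(16 + 2/6)/2)*(-114))*((-11*(-5) - 90)/(8 - 102)) = ((sqrt(16 + 2*(1/6))/2)*(-114))*((55 - 90)/(-94)) = ((sqrt(16 + 1/3)/2)*(-114))*(-35*(-1/94)) = ((sqrt(49/3)/2)*(-114))*(35/94) = (((7*sqrt(3)/3)/2)*(-114))*(35/94) = ((7*sqrt(3)/6)*(-114))*(35/94) = -133*sqrt(3)*(35/94) = -4655*sqrt(3)/94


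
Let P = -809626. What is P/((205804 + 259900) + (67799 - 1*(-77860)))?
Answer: -809626/611363 ≈ -1.3243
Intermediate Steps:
P/((205804 + 259900) + (67799 - 1*(-77860))) = -809626/((205804 + 259900) + (67799 - 1*(-77860))) = -809626/(465704 + (67799 + 77860)) = -809626/(465704 + 145659) = -809626/611363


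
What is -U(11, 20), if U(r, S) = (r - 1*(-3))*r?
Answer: -154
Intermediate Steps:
U(r, S) = r*(3 + r) (U(r, S) = (r + 3)*r = (3 + r)*r = r*(3 + r))
-U(11, 20) = -11*(3 + 11) = -11*14 = -1*154 = -154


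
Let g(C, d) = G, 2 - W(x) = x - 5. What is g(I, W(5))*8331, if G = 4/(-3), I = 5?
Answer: -11108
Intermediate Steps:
G = -4/3 (G = 4*(-⅓) = -4/3 ≈ -1.3333)
W(x) = 7 - x (W(x) = 2 - (x - 5) = 2 - (-5 + x) = 2 + (5 - x) = 7 - x)
g(C, d) = -4/3
g(I, W(5))*8331 = -4/3*8331 = -11108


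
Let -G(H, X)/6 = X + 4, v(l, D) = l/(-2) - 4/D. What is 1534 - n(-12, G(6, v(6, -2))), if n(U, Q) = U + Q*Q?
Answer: 1222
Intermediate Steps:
v(l, D) = -4/D - l/2 (v(l, D) = l*(-½) - 4/D = -l/2 - 4/D = -4/D - l/2)
G(H, X) = -24 - 6*X (G(H, X) = -6*(X + 4) = -6*(4 + X) = -24 - 6*X)
n(U, Q) = U + Q²
1534 - n(-12, G(6, v(6, -2))) = 1534 - (-12 + (-24 - 6*(-4/(-2) - ½*6))²) = 1534 - (-12 + (-24 - 6*(-4*(-½) - 3))²) = 1534 - (-12 + (-24 - 6*(2 - 3))²) = 1534 - (-12 + (-24 - 6*(-1))²) = 1534 - (-12 + (-24 + 6)²) = 1534 - (-12 + (-18)²) = 1534 - (-12 + 324) = 1534 - 1*312 = 1534 - 312 = 1222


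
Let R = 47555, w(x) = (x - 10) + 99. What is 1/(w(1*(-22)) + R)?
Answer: 1/47622 ≈ 2.0999e-5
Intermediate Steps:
w(x) = 89 + x (w(x) = (-10 + x) + 99 = 89 + x)
1/(w(1*(-22)) + R) = 1/((89 + 1*(-22)) + 47555) = 1/((89 - 22) + 47555) = 1/(67 + 47555) = 1/47622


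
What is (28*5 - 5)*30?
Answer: 4050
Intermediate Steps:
(28*5 - 5)*30 = (140 - 5)*30 = 135*30 = 4050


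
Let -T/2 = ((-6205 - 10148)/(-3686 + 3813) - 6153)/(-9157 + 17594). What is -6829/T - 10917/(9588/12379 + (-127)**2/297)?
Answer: -118911559160798965/24855086569872 ≈ -4784.2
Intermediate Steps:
T = 122736/82423 (T = -2*((-6205 - 10148)/(-3686 + 3813) - 6153)/(-9157 + 17594) = -2*(-16353/127 - 6153)/8437 = -(-1595568)/(127*8437) = -2*(-61368/82423) = 122736/82423 ≈ 1.4891)
-6829/T - 10917/(9588/12379 + (-127)**2/297) = -6829/122736/82423 - 10917/(9588/12379 + (-127)**2/297) = -6829*82423/122736 - 10917/(9588*(1/12379) + 16129*(1/297)) = -562866667/122736 - 10917/(9588/12379 + 16129/297) = -562866667/122736 - 10917/202508527/3676563 = -562866667/122736 - 10917*3676563/202508527 = -562866667/122736 - 40137038271/202508527 = -118911559160798965/24855086569872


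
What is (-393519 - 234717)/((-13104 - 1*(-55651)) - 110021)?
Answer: 314118/33737 ≈ 9.3108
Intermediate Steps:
(-393519 - 234717)/((-13104 - 1*(-55651)) - 110021) = -628236/((-13104 + 55651) - 110021) = -628236/(42547 - 110021) = -628236/(-67474) = -628236*(-1/67474) = 314118/33737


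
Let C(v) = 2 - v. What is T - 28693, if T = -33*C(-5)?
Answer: -28924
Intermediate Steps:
T = -231 (T = -33*(2 - 1*(-5)) = -33*(2 + 5) = -33*7 = -231)
T - 28693 = -231 - 28693 = -28924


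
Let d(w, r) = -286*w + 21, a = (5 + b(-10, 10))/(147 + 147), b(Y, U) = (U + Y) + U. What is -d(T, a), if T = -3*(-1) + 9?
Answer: 3411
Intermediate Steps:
b(Y, U) = Y + 2*U
a = 5/98 (a = (5 + (-10 + 2*10))/(147 + 147) = (5 + (-10 + 20))/294 = (5 + 10)*(1/294) = 15*(1/294) = 5/98 ≈ 0.051020)
T = 12 (T = 3 + 9 = 12)
d(w, r) = 21 - 286*w
-d(T, a) = -(21 - 286*12) = -(21 - 3432) = -1*(-3411) = 3411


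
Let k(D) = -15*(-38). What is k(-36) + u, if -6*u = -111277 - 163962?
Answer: 278659/6 ≈ 46443.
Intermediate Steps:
u = 275239/6 (u = -(-111277 - 163962)/6 = -1/6*(-275239) = 275239/6 ≈ 45873.)
k(D) = 570
k(-36) + u = 570 + 275239/6 = 278659/6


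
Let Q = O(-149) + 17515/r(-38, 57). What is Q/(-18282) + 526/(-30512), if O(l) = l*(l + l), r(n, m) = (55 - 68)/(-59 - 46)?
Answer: -18462797107/1812916248 ≈ -10.184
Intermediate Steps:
r(n, m) = 13/105 (r(n, m) = -13/(-105) = -13*(-1/105) = 13/105)
O(l) = 2*l² (O(l) = l*(2*l) = 2*l²)
Q = 2416301/13 (Q = 2*(-149)² + 17515/(13/105) = 2*22201 + 17515*(105/13) = 44402 + 1839075/13 = 2416301/13 ≈ 1.8587e+5)
Q/(-18282) + 526/(-30512) = (2416301/13)/(-18282) + 526/(-30512) = (2416301/13)*(-1/18282) + 526*(-1/30512) = -2416301/237666 - 263/15256 = -18462797107/1812916248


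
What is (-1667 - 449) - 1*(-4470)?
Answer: 2354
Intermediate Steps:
(-1667 - 449) - 1*(-4470) = -2116 + 4470 = 2354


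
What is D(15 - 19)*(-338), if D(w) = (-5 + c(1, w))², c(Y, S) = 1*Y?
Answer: -5408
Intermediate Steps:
c(Y, S) = Y
D(w) = 16 (D(w) = (-5 + 1)² = (-4)² = 16)
D(15 - 19)*(-338) = 16*(-338) = -5408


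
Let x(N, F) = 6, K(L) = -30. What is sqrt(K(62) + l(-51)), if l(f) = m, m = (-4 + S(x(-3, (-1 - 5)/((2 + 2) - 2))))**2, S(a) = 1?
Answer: I*sqrt(21) ≈ 4.5826*I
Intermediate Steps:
m = 9 (m = (-4 + 1)**2 = (-3)**2 = 9)
l(f) = 9
sqrt(K(62) + l(-51)) = sqrt(-30 + 9) = sqrt(-21) = I*sqrt(21)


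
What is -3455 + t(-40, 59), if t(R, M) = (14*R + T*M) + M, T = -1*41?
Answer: -6375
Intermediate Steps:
T = -41
t(R, M) = -40*M + 14*R (t(R, M) = (14*R - 41*M) + M = (-41*M + 14*R) + M = -40*M + 14*R)
-3455 + t(-40, 59) = -3455 + (-40*59 + 14*(-40)) = -3455 + (-2360 - 560) = -3455 - 2920 = -6375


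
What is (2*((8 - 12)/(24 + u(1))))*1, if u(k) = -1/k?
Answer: -8/23 ≈ -0.34783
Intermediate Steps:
(2*((8 - 12)/(24 + u(1))))*1 = (2*((8 - 12)/(24 - 1/1)))*1 = (2*(-4/(24 - 1*1)))*1 = (2*(-4/(24 - 1)))*1 = (2*(-4/23))*1 = -8/23*1 = -8/23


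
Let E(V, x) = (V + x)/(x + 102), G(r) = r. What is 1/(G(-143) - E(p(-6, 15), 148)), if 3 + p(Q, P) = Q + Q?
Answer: -250/35883 ≈ -0.0069671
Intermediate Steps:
p(Q, P) = -3 + 2*Q (p(Q, P) = -3 + (Q + Q) = -3 + 2*Q)
E(V, x) = (V + x)/(102 + x)
1/(G(-143) - E(p(-6, 15), 148)) = 1/(-143 - ((-3 + 2*(-6)) + 148)/(102 + 148)) = 1/(-143 - ((-3 - 12) + 148)/250) = 1/(-143 - (-15 + 148)/250) = 1/(-143 - 133/250) = 1/(-35883/250) = -250/35883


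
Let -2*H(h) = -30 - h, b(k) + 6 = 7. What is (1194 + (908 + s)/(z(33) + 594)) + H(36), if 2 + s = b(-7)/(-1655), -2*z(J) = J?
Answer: 2348440033/1911525 ≈ 1228.6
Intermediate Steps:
b(k) = 1 (b(k) = -6 + 7 = 1)
z(J) = -J/2
s = -3311/1655 (s = -2 + 1/(-1655) = -2 + 1*(-1/1655) = -2 - 1/1655 = -3311/1655 ≈ -2.0006)
H(h) = 15 + h/2 (H(h) = -(-30 - h)/2 = 15 + h/2)
(1194 + (908 + s)/(z(33) + 594)) + H(36) = (1194 + (908 - 3311/1655)/(-1/2*33 + 594)) + (15 + (1/2)*36) = (1194 + 1499429/(1655*(-33/2 + 594))) + (15 + 18) = (1194 + 1499429/(1655*(1155/2))) + 33 = (1194 + (1499429/1655)*(2/1155)) + 33 = (1194 + 2998858/1911525) + 33 = 2285359708/1911525 + 33 = 2348440033/1911525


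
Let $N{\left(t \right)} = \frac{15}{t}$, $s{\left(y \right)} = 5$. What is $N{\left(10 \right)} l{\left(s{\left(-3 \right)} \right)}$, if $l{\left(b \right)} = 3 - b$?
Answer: $-3$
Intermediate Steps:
$N{\left(10 \right)} l{\left(s{\left(-3 \right)} \right)} = \frac{15}{10} \left(3 - 5\right) = 15 \cdot \frac{1}{10} \left(3 - 5\right) = \frac{3}{2} \left(-2\right) = -3$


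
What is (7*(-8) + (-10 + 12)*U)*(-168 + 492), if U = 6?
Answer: -14256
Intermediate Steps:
(7*(-8) + (-10 + 12)*U)*(-168 + 492) = (7*(-8) + (-10 + 12)*6)*(-168 + 492) = (-56 + 2*6)*324 = (-56 + 12)*324 = -44*324 = -14256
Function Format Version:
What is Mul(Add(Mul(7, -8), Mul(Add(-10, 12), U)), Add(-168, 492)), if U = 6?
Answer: -14256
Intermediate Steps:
Mul(Add(Mul(7, -8), Mul(Add(-10, 12), U)), Add(-168, 492)) = Mul(Add(Mul(7, -8), Mul(Add(-10, 12), 6)), Add(-168, 492)) = Mul(Add(-56, Mul(2, 6)), 324) = Mul(Add(-56, 12), 324) = Mul(-44, 324) = -14256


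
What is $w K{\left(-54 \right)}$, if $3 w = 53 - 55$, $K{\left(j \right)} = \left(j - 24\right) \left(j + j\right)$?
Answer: $-5616$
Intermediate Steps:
$K{\left(j \right)} = 2 j \left(-24 + j\right)$ ($K{\left(j \right)} = \left(-24 + j\right) 2 j = 2 j \left(-24 + j\right)$)
$w = - \frac{2}{3}$ ($w = \frac{53 - 55}{3} = \frac{1}{3} \left(-2\right) = - \frac{2}{3} \approx -0.66667$)
$w K{\left(-54 \right)} = - \frac{2 \cdot 2 \left(-54\right) \left(-24 - 54\right)}{3} = - \frac{2 \cdot 2 \left(-54\right) \left(-78\right)}{3} = \left(- \frac{2}{3}\right) 8424 = -5616$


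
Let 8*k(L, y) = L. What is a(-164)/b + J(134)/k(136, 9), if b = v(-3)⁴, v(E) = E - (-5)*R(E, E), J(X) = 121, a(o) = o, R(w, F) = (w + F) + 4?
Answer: 3453093/485537 ≈ 7.1119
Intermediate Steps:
k(L, y) = L/8
R(w, F) = 4 + F + w (R(w, F) = (F + w) + 4 = 4 + F + w)
v(E) = 20 + 11*E (v(E) = E - (-5)*(4 + E + E) = E - (-5)*(4 + 2*E) = E - (-20 - 10*E) = E + (20 + 10*E) = 20 + 11*E)
b = 28561 (b = (20 + 11*(-3))⁴ = (20 - 33)⁴ = (-13)⁴ = 28561)
a(-164)/b + J(134)/k(136, 9) = -164/28561 + 121/(((⅛)*136)) = -164*1/28561 + 121/17 = -164/28561 + 121*(1/17) = -164/28561 + 121/17 = 3453093/485537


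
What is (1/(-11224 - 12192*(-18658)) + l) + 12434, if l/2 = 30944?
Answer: 32470964296417/436895728 ≈ 74322.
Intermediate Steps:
l = 61888 (l = 2*30944 = 61888)
(1/(-11224 - 12192*(-18658)) + l) + 12434 = (1/(-11224 - 12192*(-18658)) + 61888) + 12434 = (-1/18658/(-23416) + 61888) + 12434 = (-1/23416*(-1/18658) + 61888) + 12434 = (1/436895728 + 61888) + 12434 = 27038602814465/436895728 + 12434 = 32470964296417/436895728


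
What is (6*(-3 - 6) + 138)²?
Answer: 7056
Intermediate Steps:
(6*(-3 - 6) + 138)² = (6*(-9) + 138)² = (-54 + 138)² = 84² = 7056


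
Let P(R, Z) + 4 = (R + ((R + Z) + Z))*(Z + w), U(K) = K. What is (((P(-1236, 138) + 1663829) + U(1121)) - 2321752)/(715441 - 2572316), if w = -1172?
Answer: -1613858/1856875 ≈ -0.86913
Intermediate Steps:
P(R, Z) = -4 + (-1172 + Z)*(2*R + 2*Z) (P(R, Z) = -4 + (R + ((R + Z) + Z))*(Z - 1172) = -4 + (R + (R + 2*Z))*(-1172 + Z) = -4 + (2*R + 2*Z)*(-1172 + Z) = -4 + (-1172 + Z)*(2*R + 2*Z))
(((P(-1236, 138) + 1663829) + U(1121)) - 2321752)/(715441 - 2572316) = ((((-4 - 2344*(-1236) - 2344*138 + 2*138² + 2*(-1236)*138) + 1663829) + 1121) - 2321752)/(715441 - 2572316) = ((((-4 + 2897184 - 323472 + 2*19044 - 341136) + 1663829) + 1121) - 2321752)/(-1856875) = ((((-4 + 2897184 - 323472 + 38088 - 341136) + 1663829) + 1121) - 2321752)*(-1/1856875) = (((2270660 + 1663829) + 1121) - 2321752)*(-1/1856875) = ((3934489 + 1121) - 2321752)*(-1/1856875) = (3935610 - 2321752)*(-1/1856875) = 1613858*(-1/1856875) = -1613858/1856875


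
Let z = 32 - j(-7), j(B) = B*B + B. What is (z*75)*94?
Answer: -70500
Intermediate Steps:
j(B) = B + B² (j(B) = B² + B = B + B²)
z = -10 (z = 32 - (-7)*(1 - 7) = 32 - (-7)*(-6) = 32 - 1*42 = 32 - 42 = -10)
(z*75)*94 = -10*75*94 = -750*94 = -70500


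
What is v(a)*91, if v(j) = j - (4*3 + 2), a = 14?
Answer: 0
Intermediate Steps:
v(j) = -14 + j (v(j) = j - (12 + 2) = j - 1*14 = j - 14 = -14 + j)
v(a)*91 = (-14 + 14)*91 = 0*91 = 0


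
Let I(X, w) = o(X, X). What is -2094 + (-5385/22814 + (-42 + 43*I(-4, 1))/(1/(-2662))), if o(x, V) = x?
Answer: 12948627851/22814 ≈ 5.6757e+5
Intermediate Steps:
I(X, w) = X
-2094 + (-5385/22814 + (-42 + 43*I(-4, 1))/(1/(-2662))) = -2094 + (-5385/22814 + (-42 + 43*(-4))/(1/(-2662))) = -2094 + (-5385*1/22814 + (-42 - 172)/(-1/2662)) = -2094 + (-5385/22814 - 214*(-2662)) = -2094 + (-5385/22814 + 569668) = -2094 + 12996400367/22814 = 12948627851/22814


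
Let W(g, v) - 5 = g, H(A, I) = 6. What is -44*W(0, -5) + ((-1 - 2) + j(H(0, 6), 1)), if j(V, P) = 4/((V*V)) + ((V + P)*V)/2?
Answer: -1817/9 ≈ -201.89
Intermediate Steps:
W(g, v) = 5 + g
j(V, P) = 4/V² + V*(P + V)/2 (j(V, P) = 4/(V²) + ((P + V)*V)*(½) = 4/V² + (V*(P + V))*(½) = 4/V² + V*(P + V)/2)
-44*W(0, -5) + ((-1 - 2) + j(H(0, 6), 1)) = -44*(5 + 0) + ((-1 - 2) + (½)*(8 + 6³*(1 + 6))/6²) = -44*5 + (-3 + (½)*(1/36)*(8 + 216*7)) = -220 + (-3 + (½)*(1/36)*(8 + 1512)) = -220 + (-3 + (½)*(1/36)*1520) = -220 + (-3 + 190/9) = -220 + 163/9 = -1817/9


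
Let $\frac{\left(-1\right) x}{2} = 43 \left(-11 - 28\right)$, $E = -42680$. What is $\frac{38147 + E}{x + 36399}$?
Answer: $- \frac{1511}{13251} \approx -0.11403$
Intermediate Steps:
$x = 3354$ ($x = - 2 \cdot 43 \left(-11 - 28\right) = - 2 \cdot 43 \left(-39\right) = \left(-2\right) \left(-1677\right) = 3354$)
$\frac{38147 + E}{x + 36399} = \frac{38147 - 42680}{3354 + 36399} = - \frac{4533}{39753} = \left(-4533\right) \frac{1}{39753} = - \frac{1511}{13251}$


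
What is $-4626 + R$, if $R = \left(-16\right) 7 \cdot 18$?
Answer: $-6642$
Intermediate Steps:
$R = -2016$ ($R = \left(-112\right) 18 = -2016$)
$-4626 + R = -4626 - 2016 = -6642$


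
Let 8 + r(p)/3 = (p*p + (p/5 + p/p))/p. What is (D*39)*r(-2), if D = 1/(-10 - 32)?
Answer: 4017/140 ≈ 28.693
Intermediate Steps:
r(p) = -24 + 3*(1 + p² + p/5)/p (r(p) = -24 + 3*((p*p + (p/5 + p/p))/p) = -24 + 3*((p² + (p*(⅕) + 1))/p) = -24 + 3*((p² + (p/5 + 1))/p) = -24 + 3*((p² + (1 + p/5))/p) = -24 + 3*((1 + p² + p/5)/p) = -24 + 3*(1 + p² + p/5)/p)
D = -1/42 (D = 1/(-42) = -1/42 ≈ -0.023810)
(D*39)*r(-2) = (-1/42*39)*(-117/5 + 3*(-2) + 3/(-2)) = -13*(-117/5 - 6 + 3*(-½))/14 = -13*(-117/5 - 6 - 3/2)/14 = -13/14*(-309/10) = 4017/140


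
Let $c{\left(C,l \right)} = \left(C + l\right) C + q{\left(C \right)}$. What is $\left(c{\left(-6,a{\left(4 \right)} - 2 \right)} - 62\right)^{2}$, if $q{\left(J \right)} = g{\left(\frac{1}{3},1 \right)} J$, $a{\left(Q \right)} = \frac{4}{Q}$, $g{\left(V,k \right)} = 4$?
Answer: $1936$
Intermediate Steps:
$q{\left(J \right)} = 4 J$
$c{\left(C,l \right)} = 4 C + C \left(C + l\right)$ ($c{\left(C,l \right)} = \left(C + l\right) C + 4 C = C \left(C + l\right) + 4 C = 4 C + C \left(C + l\right)$)
$\left(c{\left(-6,a{\left(4 \right)} - 2 \right)} - 62\right)^{2} = \left(- 6 \left(4 - 6 + \left(\frac{4}{4} - 2\right)\right) - 62\right)^{2} = \left(- 6 \left(4 - 6 + \left(4 \cdot \frac{1}{4} - 2\right)\right) - 62\right)^{2} = \left(- 6 \left(4 - 6 + \left(1 - 2\right)\right) - 62\right)^{2} = \left(- 6 \left(4 - 6 - 1\right) - 62\right)^{2} = \left(\left(-6\right) \left(-3\right) - 62\right)^{2} = \left(18 - 62\right)^{2} = \left(-44\right)^{2} = 1936$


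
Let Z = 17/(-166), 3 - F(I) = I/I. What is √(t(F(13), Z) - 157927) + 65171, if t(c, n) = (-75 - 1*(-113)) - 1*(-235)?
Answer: 65171 + I*√157654 ≈ 65171.0 + 397.06*I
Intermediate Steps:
F(I) = 2 (F(I) = 3 - I/I = 3 - 1*1 = 3 - 1 = 2)
Z = -17/166 (Z = 17*(-1/166) = -17/166 ≈ -0.10241)
t(c, n) = 273 (t(c, n) = (-75 + 113) + 235 = 38 + 235 = 273)
√(t(F(13), Z) - 157927) + 65171 = √(273 - 157927) + 65171 = √(-157654) + 65171 = I*√157654 + 65171 = 65171 + I*√157654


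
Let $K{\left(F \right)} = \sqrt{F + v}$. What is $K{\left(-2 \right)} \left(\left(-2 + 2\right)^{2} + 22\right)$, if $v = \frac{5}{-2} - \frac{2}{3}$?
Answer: $\frac{11 i \sqrt{186}}{3} \approx 50.007 i$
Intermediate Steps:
$v = - \frac{19}{6}$ ($v = 5 \left(- \frac{1}{2}\right) - \frac{2}{3} = - \frac{5}{2} - \frac{2}{3} = - \frac{19}{6} \approx -3.1667$)
$K{\left(F \right)} = \sqrt{- \frac{19}{6} + F}$ ($K{\left(F \right)} = \sqrt{F - \frac{19}{6}} = \sqrt{- \frac{19}{6} + F}$)
$K{\left(-2 \right)} \left(\left(-2 + 2\right)^{2} + 22\right) = \frac{\sqrt{-114 + 36 \left(-2\right)}}{6} \left(\left(-2 + 2\right)^{2} + 22\right) = \frac{\sqrt{-114 - 72}}{6} \left(0^{2} + 22\right) = \frac{\sqrt{-186}}{6} \left(0 + 22\right) = \frac{i \sqrt{186}}{6} \cdot 22 = \frac{11 i \sqrt{186}}{3}$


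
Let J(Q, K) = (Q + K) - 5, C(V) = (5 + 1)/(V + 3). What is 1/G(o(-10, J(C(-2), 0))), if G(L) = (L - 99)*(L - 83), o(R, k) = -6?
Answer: 1/9345 ≈ 0.00010701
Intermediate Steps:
C(V) = 6/(3 + V)
J(Q, K) = -5 + K + Q (J(Q, K) = (K + Q) - 5 = -5 + K + Q)
G(L) = (-99 + L)*(-83 + L)
1/G(o(-10, J(C(-2), 0))) = 1/(8217 + (-6)**2 - 182*(-6)) = 1/(8217 + 36 + 1092) = 1/9345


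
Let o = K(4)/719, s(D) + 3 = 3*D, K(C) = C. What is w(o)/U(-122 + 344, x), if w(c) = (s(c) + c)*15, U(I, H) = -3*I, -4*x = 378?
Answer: 10705/159618 ≈ 0.067066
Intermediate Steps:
x = -189/2 (x = -1/4*378 = -189/2 ≈ -94.500)
s(D) = -3 + 3*D
o = 4/719 ≈ 0.0055633
w(c) = -45 + 60*c (w(c) = ((-3 + 3*c) + c)*15 = (-3 + 4*c)*15 = -45 + 60*c)
w(o)/U(-122 + 344, x) = (-45 + 60*(4/719))/((-3*(-122 + 344))) = (-45 + 240/719)/((-3*222)) = -32115/719/(-666) = -32115/719*(-1/666) = 10705/159618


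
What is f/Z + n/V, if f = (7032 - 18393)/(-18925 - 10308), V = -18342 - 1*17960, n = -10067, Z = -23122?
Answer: 1701032209130/6134361203663 ≈ 0.27730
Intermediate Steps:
V = -36302 (V = -18342 - 17960 = -36302)
f = 11361/29233 (f = -11361/(-29233) = -11361*(-1/29233) = 11361/29233 ≈ 0.38864)
f/Z + n/V = (11361/29233)/(-23122) - 10067/(-36302) = (11361/29233)*(-1/23122) - 10067*(-1/36302) = -11361/675925426 + 10067/36302 = 1701032209130/6134361203663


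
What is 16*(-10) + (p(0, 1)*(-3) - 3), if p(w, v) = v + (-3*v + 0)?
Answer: -157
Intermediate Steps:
p(w, v) = -2*v (p(w, v) = v - 3*v = -2*v)
16*(-10) + (p(0, 1)*(-3) - 3) = 16*(-10) + (-2*1*(-3) - 3) = -160 + (-2*(-3) - 3) = -160 + (6 - 3) = -160 + 3 = -157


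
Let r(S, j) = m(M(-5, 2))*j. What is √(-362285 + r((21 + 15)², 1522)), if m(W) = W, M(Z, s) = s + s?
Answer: I*√356197 ≈ 596.82*I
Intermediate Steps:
M(Z, s) = 2*s
r(S, j) = 4*j (r(S, j) = (2*2)*j = 4*j)
√(-362285 + r((21 + 15)², 1522)) = √(-362285 + 4*1522) = √(-362285 + 6088) = √(-356197) = I*√356197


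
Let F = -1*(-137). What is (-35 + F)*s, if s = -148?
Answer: -15096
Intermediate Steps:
F = 137
(-35 + F)*s = (-35 + 137)*(-148) = 102*(-148) = -15096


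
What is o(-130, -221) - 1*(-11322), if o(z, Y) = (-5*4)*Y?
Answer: 15742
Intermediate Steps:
o(z, Y) = -20*Y
o(-130, -221) - 1*(-11322) = -20*(-221) - 1*(-11322) = 4420 + 11322 = 15742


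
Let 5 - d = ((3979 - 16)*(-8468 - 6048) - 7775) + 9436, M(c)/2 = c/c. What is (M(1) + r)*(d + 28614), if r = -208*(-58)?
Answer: 694444947156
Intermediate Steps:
r = 12064
M(c) = 2 (M(c) = 2*(c/c) = 2*1 = 2)
d = 57525252 (d = 5 - (((3979 - 16)*(-8468 - 6048) - 7775) + 9436) = 5 - ((3963*(-14516) - 7775) + 9436) = 5 - ((-57526908 - 7775) + 9436) = 5 - (-57534683 + 9436) = 5 - 1*(-57525247) = 5 + 57525247 = 57525252)
(M(1) + r)*(d + 28614) = (2 + 12064)*(57525252 + 28614) = 12066*57553866 = 694444947156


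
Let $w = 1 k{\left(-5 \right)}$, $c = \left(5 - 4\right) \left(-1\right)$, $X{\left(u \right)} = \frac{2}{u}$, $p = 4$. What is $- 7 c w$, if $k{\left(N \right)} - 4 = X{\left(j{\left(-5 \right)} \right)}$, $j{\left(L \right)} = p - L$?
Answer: $\frac{266}{9} \approx 29.556$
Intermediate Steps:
$j{\left(L \right)} = 4 - L$
$k{\left(N \right)} = \frac{38}{9}$ ($k{\left(N \right)} = 4 + \frac{2}{4 - -5} = 4 + \frac{2}{4 + 5} = 4 + \frac{2}{9} = \frac{38}{9}$)
$c = -1$ ($c = 1 \left(-1\right) = -1$)
$w = \frac{38}{9}$ ($w = 1 \cdot \frac{38}{9} = \frac{38}{9} \approx 4.2222$)
$- 7 c w = \left(-7\right) \left(-1\right) \frac{38}{9} = 7 \cdot \frac{38}{9} = \frac{266}{9}$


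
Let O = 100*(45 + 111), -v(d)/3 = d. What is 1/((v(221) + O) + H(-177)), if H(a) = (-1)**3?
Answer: 1/14936 ≈ 6.6952e-5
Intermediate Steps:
v(d) = -3*d
O = 15600 (O = 100*156 = 15600)
H(a) = -1
1/((v(221) + O) + H(-177)) = 1/((-3*221 + 15600) - 1) = 1/((-663 + 15600) - 1) = 1/(14937 - 1) = 1/14936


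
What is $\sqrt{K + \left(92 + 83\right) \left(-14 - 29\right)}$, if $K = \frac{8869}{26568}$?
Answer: $\frac{i \sqrt{16393057142}}{1476} \approx 86.745 i$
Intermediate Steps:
$K = \frac{8869}{26568}$ ($K = 8869 \cdot \frac{1}{26568} = \frac{8869}{26568} \approx 0.33382$)
$\sqrt{K + \left(92 + 83\right) \left(-14 - 29\right)} = \sqrt{\frac{8869}{26568} + \left(92 + 83\right) \left(-14 - 29\right)} = \sqrt{\frac{8869}{26568} + 175 \left(-43\right)} = \sqrt{\frac{8869}{26568} - 7525} = \sqrt{- \frac{199915331}{26568}} = \frac{i \sqrt{16393057142}}{1476}$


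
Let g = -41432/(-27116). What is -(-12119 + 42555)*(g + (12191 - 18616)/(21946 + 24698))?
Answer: -3344790676493/79049919 ≈ -42312.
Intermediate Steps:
g = 10358/6779 (g = -41432*(-1/27116) = 10358/6779 ≈ 1.5280)
-(-12119 + 42555)*(g + (12191 - 18616)/(21946 + 24698)) = -(-12119 + 42555)*(10358/6779 + (12191 - 18616)/(21946 + 24698)) = -30436*(10358/6779 - 6425/46644) = -30436*439583477/316199676 = -1*3344790676493/79049919 = -3344790676493/79049919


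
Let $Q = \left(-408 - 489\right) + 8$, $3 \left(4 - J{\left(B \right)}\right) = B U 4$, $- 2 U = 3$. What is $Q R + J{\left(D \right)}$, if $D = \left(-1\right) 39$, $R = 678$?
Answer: $-602816$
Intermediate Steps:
$U = - \frac{3}{2}$ ($U = \left(- \frac{1}{2}\right) 3 = - \frac{3}{2} \approx -1.5$)
$D = -39$
$J{\left(B \right)} = 4 + 2 B$ ($J{\left(B \right)} = 4 - \frac{B \left(- \frac{3}{2}\right) 4}{3} = 4 - \frac{- \frac{3 B}{2} \cdot 4}{3} = 4 - \frac{\left(-6\right) B}{3} = 4 + 2 B$)
$Q = -889$ ($Q = -897 + 8 = -889$)
$Q R + J{\left(D \right)} = \left(-889\right) 678 + \left(4 + 2 \left(-39\right)\right) = -602742 + \left(4 - 78\right) = -602742 - 74 = -602816$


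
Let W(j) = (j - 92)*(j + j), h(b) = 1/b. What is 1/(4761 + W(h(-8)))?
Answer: 32/153089 ≈ 0.00020903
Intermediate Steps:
W(j) = 2*j*(-92 + j) (W(j) = (-92 + j)*(2*j) = 2*j*(-92 + j))
1/(4761 + W(h(-8))) = 1/(4761 + 2*(-92 + 1/(-8))/(-8)) = 1/(4761 + 2*(-1/8)*(-92 - 1/8)) = 1/(4761 + 2*(-1/8)*(-737/8)) = 1/(4761 + 737/32) = 1/(153089/32) = 32/153089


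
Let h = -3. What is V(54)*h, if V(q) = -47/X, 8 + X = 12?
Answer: 141/4 ≈ 35.250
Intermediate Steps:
X = 4 (X = -8 + 12 = 4)
V(q) = -47/4
V(54)*h = -47/4*(-3) = 141/4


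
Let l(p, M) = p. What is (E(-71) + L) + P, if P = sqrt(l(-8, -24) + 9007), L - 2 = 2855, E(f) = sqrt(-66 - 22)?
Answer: 2857 + sqrt(8999) + 2*I*sqrt(22) ≈ 2951.9 + 9.3808*I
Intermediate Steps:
E(f) = 2*I*sqrt(22) (E(f) = sqrt(-88) = 2*I*sqrt(22))
L = 2857 (L = 2 + 2855 = 2857)
P = sqrt(8999) (P = sqrt(-8 + 9007) = sqrt(8999) ≈ 94.863)
(E(-71) + L) + P = (2*I*sqrt(22) + 2857) + sqrt(8999) = (2857 + 2*I*sqrt(22)) + sqrt(8999) = 2857 + sqrt(8999) + 2*I*sqrt(22)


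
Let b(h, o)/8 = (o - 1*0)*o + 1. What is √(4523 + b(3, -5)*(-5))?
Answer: 9*√43 ≈ 59.017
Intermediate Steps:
b(h, o) = 8 + 8*o² (b(h, o) = 8*((o - 1*0)*o + 1) = 8*((o + 0)*o + 1) = 8*(o*o + 1) = 8*(o² + 1) = 8*(1 + o²) = 8 + 8*o²)
√(4523 + b(3, -5)*(-5)) = √(4523 + (8 + 8*(-5)²)*(-5)) = √(4523 + (8 + 8*25)*(-5)) = √(4523 + (8 + 200)*(-5)) = √(4523 + 208*(-5)) = √(4523 - 1040) = √3483 = 9*√43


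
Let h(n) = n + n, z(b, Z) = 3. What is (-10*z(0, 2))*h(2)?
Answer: -120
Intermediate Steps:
h(n) = 2*n
(-10*z(0, 2))*h(2) = (-10*3)*(2*2) = -30*4 = -120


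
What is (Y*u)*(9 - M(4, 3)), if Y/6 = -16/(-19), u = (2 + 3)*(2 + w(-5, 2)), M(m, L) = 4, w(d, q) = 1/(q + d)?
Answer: 4000/19 ≈ 210.53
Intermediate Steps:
w(d, q) = 1/(d + q)
u = 25/3 (u = (2 + 3)*(2 + 1/(-5 + 2)) = 5*(2 + 1/(-3)) = 5*(2 - ⅓) = 5*(5/3) = 25/3 ≈ 8.3333)
Y = 96/19 (Y = 6*(-16/(-19)) = 6*(-16*(-1/19)) = 6*(16/19) = 96/19 ≈ 5.0526)
(Y*u)*(9 - M(4, 3)) = ((96/19)*(25/3))*(9 - 1*4) = 800*(9 - 4)/19 = (800/19)*5 = 4000/19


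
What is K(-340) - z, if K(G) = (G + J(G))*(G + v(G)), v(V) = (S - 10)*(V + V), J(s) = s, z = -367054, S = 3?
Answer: -2638546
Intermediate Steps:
v(V) = -14*V (v(V) = (3 - 10)*(V + V) = -14*V)
K(G) = -26*G**2 (K(G) = (G + G)*(G - 14*G) = (2*G)*(-13*G) = -26*G**2)
K(-340) - z = -26*(-340)**2 - 1*(-367054) = -26*115600 + 367054 = -3005600 + 367054 = -2638546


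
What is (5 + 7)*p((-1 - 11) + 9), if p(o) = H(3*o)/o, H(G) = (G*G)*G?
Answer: 2916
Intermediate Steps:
H(G) = G**3 (H(G) = G**2*G = G**3)
p(o) = 27*o**2 (p(o) = (3*o)**3/o = (27*o**3)/o = 27*o**2)
(5 + 7)*p((-1 - 11) + 9) = (5 + 7)*(27*((-1 - 11) + 9)**2) = 12*(27*(-12 + 9)**2) = 12*(27*(-3)**2) = 12*(27*9) = 12*243 = 2916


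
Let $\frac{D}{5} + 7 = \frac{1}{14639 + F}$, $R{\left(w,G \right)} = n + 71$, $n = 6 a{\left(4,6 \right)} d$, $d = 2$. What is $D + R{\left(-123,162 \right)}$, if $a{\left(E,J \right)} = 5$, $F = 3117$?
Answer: $\frac{1704581}{17756} \approx 96.0$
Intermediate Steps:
$n = 60$ ($n = 6 \cdot 5 \cdot 2 = 30 \cdot 2 = 60$)
$R{\left(w,G \right)} = 131$ ($R{\left(w,G \right)} = 60 + 71 = 131$)
$D = - \frac{621455}{17756}$ ($D = -35 + \frac{5}{14639 + 3117} = -35 + \frac{5}{17756} = - \frac{621455}{17756} \approx -35.0$)
$D + R{\left(-123,162 \right)} = - \frac{621455}{17756} + 131 = \frac{1704581}{17756}$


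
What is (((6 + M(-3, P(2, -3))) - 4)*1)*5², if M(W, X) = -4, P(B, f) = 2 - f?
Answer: -50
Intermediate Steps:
(((6 + M(-3, P(2, -3))) - 4)*1)*5² = (((6 - 4) - 4)*1)*5² = ((2 - 4)*1)*25 = -2*1*25 = -2*25 = -50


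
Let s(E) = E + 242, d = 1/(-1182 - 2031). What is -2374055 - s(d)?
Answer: -7628616260/3213 ≈ -2.3743e+6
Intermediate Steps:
d = -1/3213 (d = 1/(-3213) = -1/3213 ≈ -0.00031124)
s(E) = 242 + E
-2374055 - s(d) = -2374055 - (242 - 1/3213) = -2374055 - 1*777545/3213 = -2374055 - 777545/3213 = -7628616260/3213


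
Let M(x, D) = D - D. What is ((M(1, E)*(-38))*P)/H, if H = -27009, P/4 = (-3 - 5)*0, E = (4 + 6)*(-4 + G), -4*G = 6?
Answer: 0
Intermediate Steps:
G = -3/2 (G = -1/4*6 = -3/2 ≈ -1.5000)
E = -55 (E = (4 + 6)*(-4 - 3/2) = 10*(-11/2) = -55)
M(x, D) = 0
P = 0 (P = 4*((-3 - 5)*0) = 4*(-8*0) = 4*0 = 0)
((M(1, E)*(-38))*P)/H = ((0*(-38))*0)/(-27009) = (0*0)*(-1/27009) = 0*(-1/27009) = 0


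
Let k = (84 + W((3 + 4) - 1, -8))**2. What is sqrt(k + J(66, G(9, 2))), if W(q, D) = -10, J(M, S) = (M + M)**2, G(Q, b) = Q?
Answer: 10*sqrt(229) ≈ 151.33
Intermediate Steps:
J(M, S) = 4*M**2 (J(M, S) = (2*M)**2 = 4*M**2)
k = 5476 (k = (84 - 10)**2 = 74**2 = 5476)
sqrt(k + J(66, G(9, 2))) = sqrt(5476 + 4*66**2) = sqrt(5476 + 4*4356) = sqrt(5476 + 17424) = sqrt(22900) = 10*sqrt(229)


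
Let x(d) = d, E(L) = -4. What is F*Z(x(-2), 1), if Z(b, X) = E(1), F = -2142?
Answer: 8568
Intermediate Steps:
Z(b, X) = -4
F*Z(x(-2), 1) = -2142*(-4) = 8568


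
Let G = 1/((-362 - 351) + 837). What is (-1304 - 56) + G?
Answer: -168639/124 ≈ -1360.0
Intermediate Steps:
G = 1/124 (G = 1/(-713 + 837) = 1/124 ≈ 0.0080645)
(-1304 - 56) + G = (-1304 - 56) + 1/124 = -1360 + 1/124 = -168639/124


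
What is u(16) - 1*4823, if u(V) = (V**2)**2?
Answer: 60713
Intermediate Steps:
u(V) = V**4
u(16) - 1*4823 = 16**4 - 1*4823 = 65536 - 4823 = 60713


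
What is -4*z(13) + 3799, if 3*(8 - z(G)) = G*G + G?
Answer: 12029/3 ≈ 4009.7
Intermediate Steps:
z(G) = 8 - G/3 - G²/3 (z(G) = 8 - (G*G + G)/3 = 8 - (G² + G)/3 = 8 - (G + G²)/3 = 8 + (-G/3 - G²/3) = 8 - G/3 - G²/3)
-4*z(13) + 3799 = -4*(8 - ⅓*13 - ⅓*13²) + 3799 = -4*(8 - 13/3 - ⅓*169) + 3799 = -4*(8 - 13/3 - 169/3) + 3799 = -4*(-158/3) + 3799 = 632/3 + 3799 = 12029/3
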